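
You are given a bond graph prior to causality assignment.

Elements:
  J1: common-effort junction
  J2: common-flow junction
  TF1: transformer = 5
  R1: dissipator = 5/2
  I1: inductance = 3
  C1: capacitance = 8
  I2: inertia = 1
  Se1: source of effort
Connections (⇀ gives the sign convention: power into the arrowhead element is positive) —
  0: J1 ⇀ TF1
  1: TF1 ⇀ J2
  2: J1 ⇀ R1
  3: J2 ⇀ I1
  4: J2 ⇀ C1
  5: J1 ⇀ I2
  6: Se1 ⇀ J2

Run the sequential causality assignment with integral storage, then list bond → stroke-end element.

#6 →J2  (Se1 fixes effort; stroke away)
#3 →I1  (prefer integral on I1)
#1 →J2  (J2 flow already set via bond 3)
#4 →J2  (1-jn J2 has f-setter on 3)
#0 →TF1  (through TF1, causality passes straight; one stroke at TF1)
#5 →I2  (I2 integral (f out))
#2 →J1  (J1 needs exactly one e-in)

#0 stroke at TF1
#1 stroke at J2
#2 stroke at J1
#3 stroke at I1
#4 stroke at J2
#5 stroke at I2
#6 stroke at J2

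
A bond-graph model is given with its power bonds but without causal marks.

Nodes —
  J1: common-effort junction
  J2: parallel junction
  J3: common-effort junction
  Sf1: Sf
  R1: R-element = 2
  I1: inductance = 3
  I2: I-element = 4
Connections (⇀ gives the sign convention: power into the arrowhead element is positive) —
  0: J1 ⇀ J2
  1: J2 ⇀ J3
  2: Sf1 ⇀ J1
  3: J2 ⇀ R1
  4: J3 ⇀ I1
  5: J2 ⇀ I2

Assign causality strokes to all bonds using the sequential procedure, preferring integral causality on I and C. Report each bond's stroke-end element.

#0 stroke→J1
#1 stroke→J3
#2 stroke→Sf1
#3 stroke→J2
#4 stroke→I1
#5 stroke→I2

b2 stroke→Sf1  (Sf1 fixes flow; stroke at Sf1)
b0 stroke→J1  (J1: last free bond brings effort in)
b4 stroke→I1  (prefer integral on I1)
b1 stroke→J3  (J3 needs exactly one e-in)
b5 stroke→I2  (I2 integral (f out))
b3 stroke→J2  (only one effort-in slot at J2)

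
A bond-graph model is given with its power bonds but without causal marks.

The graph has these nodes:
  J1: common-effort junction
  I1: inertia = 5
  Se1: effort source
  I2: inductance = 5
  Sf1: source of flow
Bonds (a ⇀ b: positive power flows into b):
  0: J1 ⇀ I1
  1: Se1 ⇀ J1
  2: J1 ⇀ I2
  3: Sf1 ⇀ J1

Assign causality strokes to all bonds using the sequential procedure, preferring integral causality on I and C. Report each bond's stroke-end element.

bond 0 stroke at I1
bond 1 stroke at J1
bond 2 stroke at I2
bond 3 stroke at Sf1

b1 stroke at J1  (source Se1 imposes e)
b3 stroke at Sf1  (Sf1 (Sf) sets flow on bond)
b0 stroke at I1  (J1: bond 1 brought effort, rest push out)
b2 stroke at I2  (0-jn J1 has e-setter on 1)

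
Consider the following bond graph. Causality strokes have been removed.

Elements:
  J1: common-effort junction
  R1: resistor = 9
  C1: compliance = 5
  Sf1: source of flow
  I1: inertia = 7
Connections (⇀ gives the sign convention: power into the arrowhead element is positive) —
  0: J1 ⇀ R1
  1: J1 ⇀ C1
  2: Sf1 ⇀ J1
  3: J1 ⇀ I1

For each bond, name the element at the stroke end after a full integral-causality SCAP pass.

β0 |R1
β1 |J1
β2 |Sf1
β3 |I1

bond 2 stroke at Sf1  (Sf1 fixes flow; stroke at Sf1)
bond 1 stroke at J1  (prefer integral on C1)
bond 0 stroke at R1  (common-e at J1 fixed by 1)
bond 3 stroke at I1  (J1 effort already set via bond 1)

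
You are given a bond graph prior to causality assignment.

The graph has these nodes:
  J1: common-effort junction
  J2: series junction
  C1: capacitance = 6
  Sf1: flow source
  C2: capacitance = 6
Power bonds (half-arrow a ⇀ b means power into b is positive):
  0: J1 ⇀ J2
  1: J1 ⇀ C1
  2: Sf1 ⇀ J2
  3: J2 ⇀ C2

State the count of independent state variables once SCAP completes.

b2 stroke at Sf1  (Sf1: flow source, stroke at near end)
b0 stroke at J2  (common-f at J2 fixed by 2)
b3 stroke at J2  (common-f at J2 fixed by 2)
b1 stroke at J1  (J1 needs exactly one e-in)

2  (C1, C2 all integral)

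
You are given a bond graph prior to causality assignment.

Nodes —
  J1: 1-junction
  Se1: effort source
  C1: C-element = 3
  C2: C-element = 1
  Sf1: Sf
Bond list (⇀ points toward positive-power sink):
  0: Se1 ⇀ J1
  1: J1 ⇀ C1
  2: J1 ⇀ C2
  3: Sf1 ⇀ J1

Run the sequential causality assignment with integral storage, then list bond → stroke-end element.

bond 0 stroke at J1
bond 1 stroke at J1
bond 2 stroke at J1
bond 3 stroke at Sf1

β0 |J1  (Se1 (Se) sets effort on bond)
β3 |Sf1  (source Sf1 imposes f)
β1 |J1  (1-jn J1 has f-setter on 3)
β2 |J1  (common-f at J1 fixed by 3)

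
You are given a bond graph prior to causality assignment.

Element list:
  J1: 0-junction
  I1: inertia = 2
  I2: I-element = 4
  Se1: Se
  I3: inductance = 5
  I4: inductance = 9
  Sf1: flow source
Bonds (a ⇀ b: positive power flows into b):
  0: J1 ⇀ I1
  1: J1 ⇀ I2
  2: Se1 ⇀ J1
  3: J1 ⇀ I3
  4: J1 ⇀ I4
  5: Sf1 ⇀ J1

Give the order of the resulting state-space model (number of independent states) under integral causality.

4  (I1, I2, I3, I4 all integral)

β2 |J1  (Se1 fixes effort; stroke away)
β5 |Sf1  (source Sf1 imposes f)
β0 |I1  (0-jn J1 has e-setter on 2)
β1 |I2  (common-e at J1 fixed by 2)
β3 |I3  (0-jn J1 has e-setter on 2)
β4 |I4  (0-jn J1 has e-setter on 2)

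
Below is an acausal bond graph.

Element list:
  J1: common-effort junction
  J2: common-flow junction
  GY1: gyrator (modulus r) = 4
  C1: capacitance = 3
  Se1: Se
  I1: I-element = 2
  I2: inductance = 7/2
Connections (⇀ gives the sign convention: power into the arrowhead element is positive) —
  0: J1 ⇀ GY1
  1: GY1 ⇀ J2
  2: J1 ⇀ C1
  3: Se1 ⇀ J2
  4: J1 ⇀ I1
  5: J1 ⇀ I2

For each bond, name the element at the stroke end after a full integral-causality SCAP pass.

β0 →GY1
β1 →GY1
β2 →J1
β3 →J2
β4 →I1
β5 →I2

b3 stroke at J2  (source Se1 imposes e)
b1 stroke at GY1  (J2 needs exactly one f-in)
b0 stroke at GY1  (GY GY1: same side as bond 1)
b2 stroke at J1  (C1 outputs effort q/C1)
b4 stroke at I1  (J1 effort already set via bond 2)
b5 stroke at I2  (0-jn J1 has e-setter on 2)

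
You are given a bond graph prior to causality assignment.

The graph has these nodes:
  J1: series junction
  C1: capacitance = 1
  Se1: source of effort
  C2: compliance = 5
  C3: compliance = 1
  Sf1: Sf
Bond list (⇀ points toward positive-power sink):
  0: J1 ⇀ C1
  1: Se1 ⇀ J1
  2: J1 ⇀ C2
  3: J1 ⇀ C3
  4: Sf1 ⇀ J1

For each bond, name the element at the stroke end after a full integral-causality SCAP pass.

#1 stroke→J1  (Se1: effort source, stroke at far end)
#4 stroke→Sf1  (Sf1: flow source, stroke at near end)
#0 stroke→J1  (J1 flow already set via bond 4)
#2 stroke→J1  (J1 flow already set via bond 4)
#3 stroke→J1  (J1: bond 4 brought flow, rest push out)

#0 stroke→J1
#1 stroke→J1
#2 stroke→J1
#3 stroke→J1
#4 stroke→Sf1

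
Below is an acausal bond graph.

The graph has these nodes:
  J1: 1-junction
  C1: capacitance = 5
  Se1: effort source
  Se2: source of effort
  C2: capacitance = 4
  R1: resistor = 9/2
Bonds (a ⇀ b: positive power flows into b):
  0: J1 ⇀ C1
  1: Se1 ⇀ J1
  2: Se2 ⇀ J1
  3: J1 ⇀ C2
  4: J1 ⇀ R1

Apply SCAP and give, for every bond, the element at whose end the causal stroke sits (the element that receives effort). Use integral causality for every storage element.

β0 →J1
β1 →J1
β2 →J1
β3 →J1
β4 →R1

β1 →J1  (Se1: effort source, stroke at far end)
β2 →J1  (Se2 (Se) sets effort on bond)
β0 →J1  (C1 outputs effort q/C1)
β3 →J1  (C2: C, integral causality)
β4 →R1  (J1 needs exactly one f-in)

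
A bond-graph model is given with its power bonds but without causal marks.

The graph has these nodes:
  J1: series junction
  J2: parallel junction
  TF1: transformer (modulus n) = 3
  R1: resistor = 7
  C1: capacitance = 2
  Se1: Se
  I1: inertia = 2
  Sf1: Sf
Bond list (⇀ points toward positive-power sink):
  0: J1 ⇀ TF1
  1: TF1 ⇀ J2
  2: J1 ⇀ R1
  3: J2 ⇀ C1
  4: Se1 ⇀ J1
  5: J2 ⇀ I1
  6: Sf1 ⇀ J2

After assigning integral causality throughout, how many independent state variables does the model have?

β4 stroke at J1  (Se1: effort source, stroke at far end)
β6 stroke at Sf1  (source Sf1 imposes f)
β3 stroke at J2  (prefer integral on C1)
β1 stroke at TF1  (J2: bond 3 brought effort, rest push out)
β5 stroke at I1  (J2: bond 3 brought effort, rest push out)
β0 stroke at J1  (TF1: transformer flips bond 1)
β2 stroke at R1  (J1: last free bond brings flow in)

2  (C1, I1 all integral)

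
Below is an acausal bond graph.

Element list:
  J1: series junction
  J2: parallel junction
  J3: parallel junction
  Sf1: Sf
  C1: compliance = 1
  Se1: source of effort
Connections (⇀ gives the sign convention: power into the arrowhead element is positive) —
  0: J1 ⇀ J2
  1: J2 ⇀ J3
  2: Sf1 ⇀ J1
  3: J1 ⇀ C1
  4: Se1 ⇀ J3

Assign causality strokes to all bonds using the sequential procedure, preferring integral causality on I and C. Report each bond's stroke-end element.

#2 stroke→Sf1  (Sf1 (Sf) sets flow on bond)
#4 stroke→J3  (Se1 (Se) sets effort on bond)
#0 stroke→J1  (J1: bond 2 brought flow, rest push out)
#3 stroke→J1  (common-f at J1 fixed by 2)
#1 stroke→J2  (only one effort-in slot at J2)

bond 0 stroke→J1
bond 1 stroke→J2
bond 2 stroke→Sf1
bond 3 stroke→J1
bond 4 stroke→J3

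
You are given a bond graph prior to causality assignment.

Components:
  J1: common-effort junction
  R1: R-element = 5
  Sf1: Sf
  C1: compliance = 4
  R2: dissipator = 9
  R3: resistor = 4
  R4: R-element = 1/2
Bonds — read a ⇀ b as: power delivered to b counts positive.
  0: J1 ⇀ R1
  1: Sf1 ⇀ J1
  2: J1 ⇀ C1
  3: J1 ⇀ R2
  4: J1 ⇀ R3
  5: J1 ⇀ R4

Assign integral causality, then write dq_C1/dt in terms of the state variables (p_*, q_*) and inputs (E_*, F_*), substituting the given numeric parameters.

dq_C1/dt = F_Sf1 - 461*q_C1/720

b1 stroke→Sf1  (Sf1 (Sf) sets flow on bond)
b2 stroke→J1  (C1 integral (e out))
b0 stroke→R1  (J1 effort already set via bond 2)
b3 stroke→R2  (0-jn J1 has e-setter on 2)
b4 stroke→R3  (J1 effort already set via bond 2)
b5 stroke→R4  (0-jn J1 has e-setter on 2)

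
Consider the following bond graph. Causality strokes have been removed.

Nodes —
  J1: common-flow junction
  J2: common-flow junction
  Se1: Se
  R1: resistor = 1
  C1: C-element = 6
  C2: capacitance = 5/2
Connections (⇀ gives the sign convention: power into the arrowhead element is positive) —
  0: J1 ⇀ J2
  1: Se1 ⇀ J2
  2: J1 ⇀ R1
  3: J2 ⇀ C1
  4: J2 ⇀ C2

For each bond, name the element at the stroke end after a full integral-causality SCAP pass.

bond 1 stroke at J2  (Se1 fixes effort; stroke away)
bond 3 stroke at J2  (prefer integral on C1)
bond 4 stroke at J2  (C2 integral (e out))
bond 0 stroke at J1  (only one flow-in slot at J2)
bond 2 stroke at R1  (J1 needs exactly one f-in)

bond 0 stroke→J1
bond 1 stroke→J2
bond 2 stroke→R1
bond 3 stroke→J2
bond 4 stroke→J2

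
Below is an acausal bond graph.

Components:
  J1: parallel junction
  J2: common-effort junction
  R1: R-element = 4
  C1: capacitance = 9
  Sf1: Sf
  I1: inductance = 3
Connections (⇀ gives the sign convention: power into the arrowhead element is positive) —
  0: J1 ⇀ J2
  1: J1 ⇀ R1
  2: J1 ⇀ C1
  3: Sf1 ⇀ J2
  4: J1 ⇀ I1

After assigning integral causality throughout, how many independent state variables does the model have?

bond 3 →Sf1  (Sf1 fixes flow; stroke at Sf1)
bond 0 →J2  (J2 needs exactly one e-in)
bond 2 →J1  (C1 outputs effort q/C1)
bond 1 →R1  (J1: bond 2 brought effort, rest push out)
bond 4 →I1  (common-e at J1 fixed by 2)

2  (C1, I1 all integral)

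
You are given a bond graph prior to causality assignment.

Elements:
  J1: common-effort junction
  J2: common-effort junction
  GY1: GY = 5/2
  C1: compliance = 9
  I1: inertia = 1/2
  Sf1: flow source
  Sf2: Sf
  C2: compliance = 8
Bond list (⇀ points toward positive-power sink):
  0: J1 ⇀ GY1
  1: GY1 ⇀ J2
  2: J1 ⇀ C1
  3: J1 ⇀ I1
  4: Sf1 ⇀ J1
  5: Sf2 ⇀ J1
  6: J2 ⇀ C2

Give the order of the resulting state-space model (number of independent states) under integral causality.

bond 4 stroke→Sf1  (Sf1 (Sf) sets flow on bond)
bond 5 stroke→Sf2  (Sf2 fixes flow; stroke at Sf2)
bond 2 stroke→J1  (prefer integral on C1)
bond 0 stroke→GY1  (J1 effort already set via bond 2)
bond 3 stroke→I1  (J1: bond 2 brought effort, rest push out)
bond 1 stroke→GY1  (GY1: gyrator matches bond 0)
bond 6 stroke→J2  (J2: last free bond brings effort in)

3  (C1, C2, I1 all integral)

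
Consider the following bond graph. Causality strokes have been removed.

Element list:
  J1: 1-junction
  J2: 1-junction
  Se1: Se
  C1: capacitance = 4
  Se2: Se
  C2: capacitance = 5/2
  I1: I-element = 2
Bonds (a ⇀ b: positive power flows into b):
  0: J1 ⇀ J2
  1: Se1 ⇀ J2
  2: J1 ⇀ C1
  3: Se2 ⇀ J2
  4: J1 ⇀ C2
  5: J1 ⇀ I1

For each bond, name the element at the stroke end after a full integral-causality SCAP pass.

#1 |J2  (Se1: effort source, stroke at far end)
#3 |J2  (Se2 (Se) sets effort on bond)
#0 |J1  (only one flow-in slot at J2)
#2 |J1  (C1 integral (e out))
#4 |J1  (C2 integral (e out))
#5 |I1  (J1 needs exactly one f-in)

#0 stroke→J1
#1 stroke→J2
#2 stroke→J1
#3 stroke→J2
#4 stroke→J1
#5 stroke→I1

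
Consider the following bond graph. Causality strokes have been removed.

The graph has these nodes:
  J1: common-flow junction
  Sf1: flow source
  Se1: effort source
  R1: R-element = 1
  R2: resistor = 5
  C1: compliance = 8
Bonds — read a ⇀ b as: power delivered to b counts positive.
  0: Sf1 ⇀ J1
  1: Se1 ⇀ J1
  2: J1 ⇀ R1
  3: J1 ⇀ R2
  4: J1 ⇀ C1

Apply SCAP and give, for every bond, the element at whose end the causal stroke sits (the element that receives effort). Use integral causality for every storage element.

b0 |Sf1
b1 |J1
b2 |J1
b3 |J1
b4 |J1

b0 stroke at Sf1  (source Sf1 imposes f)
b1 stroke at J1  (Se1: effort source, stroke at far end)
b2 stroke at J1  (J1: bond 0 brought flow, rest push out)
b3 stroke at J1  (1-jn J1 has f-setter on 0)
b4 stroke at J1  (1-jn J1 has f-setter on 0)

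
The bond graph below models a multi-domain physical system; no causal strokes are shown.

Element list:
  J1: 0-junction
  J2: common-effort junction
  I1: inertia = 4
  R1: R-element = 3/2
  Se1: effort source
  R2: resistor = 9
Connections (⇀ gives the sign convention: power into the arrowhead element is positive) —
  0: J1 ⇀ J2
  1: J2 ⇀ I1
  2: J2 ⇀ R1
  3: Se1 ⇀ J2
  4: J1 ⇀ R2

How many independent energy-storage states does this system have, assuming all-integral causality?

β3 |J2  (Se1 fixes effort; stroke away)
β0 |J1  (J2: bond 3 brought effort, rest push out)
β1 |I1  (common-e at J2 fixed by 3)
β2 |R1  (0-jn J2 has e-setter on 3)
β4 |R2  (J1 effort already set via bond 0)

1  (I1 all integral)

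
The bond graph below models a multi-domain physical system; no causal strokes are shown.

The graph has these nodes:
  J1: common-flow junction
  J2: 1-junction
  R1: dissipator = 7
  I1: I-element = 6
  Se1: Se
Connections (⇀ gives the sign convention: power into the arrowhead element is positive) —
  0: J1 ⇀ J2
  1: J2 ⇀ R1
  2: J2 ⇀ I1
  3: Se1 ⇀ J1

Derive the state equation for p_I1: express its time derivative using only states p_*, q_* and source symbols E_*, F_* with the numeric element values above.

bond 3 stroke→J1  (Se1 (Se) sets effort on bond)
bond 0 stroke→J2  (only one flow-in slot at J1)
bond 2 stroke→I1  (prefer integral on I1)
bond 1 stroke→J2  (1-jn J2 has f-setter on 2)

dp_I1/dt = E_Se1 - 7*p_I1/6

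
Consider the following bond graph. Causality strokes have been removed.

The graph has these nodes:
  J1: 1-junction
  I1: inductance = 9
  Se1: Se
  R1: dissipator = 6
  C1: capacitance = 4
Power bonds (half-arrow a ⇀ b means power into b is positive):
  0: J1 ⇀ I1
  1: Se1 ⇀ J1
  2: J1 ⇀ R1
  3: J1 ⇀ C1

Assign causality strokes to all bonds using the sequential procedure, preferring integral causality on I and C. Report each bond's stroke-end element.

β0 →I1
β1 →J1
β2 →J1
β3 →J1

bond 1 |J1  (Se1 (Se) sets effort on bond)
bond 0 |I1  (I1 integral (f out))
bond 2 |J1  (common-f at J1 fixed by 0)
bond 3 |J1  (common-f at J1 fixed by 0)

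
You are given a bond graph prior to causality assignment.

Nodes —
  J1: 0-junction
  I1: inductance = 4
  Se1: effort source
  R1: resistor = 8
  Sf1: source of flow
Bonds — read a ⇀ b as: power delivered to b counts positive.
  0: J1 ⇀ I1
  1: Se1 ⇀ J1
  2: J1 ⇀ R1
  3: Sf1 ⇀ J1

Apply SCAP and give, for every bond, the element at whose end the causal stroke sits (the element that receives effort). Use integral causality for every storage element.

b0 stroke→I1
b1 stroke→J1
b2 stroke→R1
b3 stroke→Sf1

bond 1 stroke at J1  (Se1 fixes effort; stroke away)
bond 3 stroke at Sf1  (Sf1 (Sf) sets flow on bond)
bond 0 stroke at I1  (common-e at J1 fixed by 1)
bond 2 stroke at R1  (J1 effort already set via bond 1)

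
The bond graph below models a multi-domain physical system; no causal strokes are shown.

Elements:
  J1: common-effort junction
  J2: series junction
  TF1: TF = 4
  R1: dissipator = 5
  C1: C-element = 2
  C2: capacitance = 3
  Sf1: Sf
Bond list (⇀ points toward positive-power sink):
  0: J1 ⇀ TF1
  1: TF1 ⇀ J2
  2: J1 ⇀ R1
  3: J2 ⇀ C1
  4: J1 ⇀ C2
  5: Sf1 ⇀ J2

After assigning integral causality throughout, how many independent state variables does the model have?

2  (C1, C2 all integral)

bond 5 stroke→Sf1  (source Sf1 imposes f)
bond 1 stroke→J2  (J2 flow already set via bond 5)
bond 3 stroke→J2  (1-jn J2 has f-setter on 5)
bond 0 stroke→TF1  (TF1: transformer flips bond 1)
bond 4 stroke→J1  (C2 integral (e out))
bond 2 stroke→R1  (J1 effort already set via bond 4)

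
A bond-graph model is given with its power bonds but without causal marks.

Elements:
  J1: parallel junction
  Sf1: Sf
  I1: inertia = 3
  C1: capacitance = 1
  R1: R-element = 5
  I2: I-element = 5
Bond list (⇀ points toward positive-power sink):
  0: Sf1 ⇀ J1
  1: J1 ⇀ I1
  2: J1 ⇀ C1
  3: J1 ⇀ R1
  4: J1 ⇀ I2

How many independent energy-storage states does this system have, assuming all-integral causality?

β0 →Sf1  (source Sf1 imposes f)
β1 →I1  (I1 outputs flow p/I1)
β2 →J1  (C1 outputs effort q/C1)
β3 →R1  (common-e at J1 fixed by 2)
β4 →I2  (0-jn J1 has e-setter on 2)

3  (C1, I1, I2 all integral)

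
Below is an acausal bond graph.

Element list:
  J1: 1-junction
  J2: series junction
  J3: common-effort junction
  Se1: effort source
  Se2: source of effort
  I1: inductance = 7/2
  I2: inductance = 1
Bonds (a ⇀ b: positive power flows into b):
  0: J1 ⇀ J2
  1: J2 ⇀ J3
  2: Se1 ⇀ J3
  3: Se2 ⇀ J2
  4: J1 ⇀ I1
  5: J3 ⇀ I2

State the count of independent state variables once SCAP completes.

2  (I1, I2 all integral)

b2 stroke at J3  (Se1: effort source, stroke at far end)
b3 stroke at J2  (Se2: effort source, stroke at far end)
b1 stroke at J2  (J3: bond 2 brought effort, rest push out)
b5 stroke at I2  (J3 effort already set via bond 2)
b0 stroke at J1  (closing 1-jn rule on J2)
b4 stroke at I1  (J1: last free bond brings flow in)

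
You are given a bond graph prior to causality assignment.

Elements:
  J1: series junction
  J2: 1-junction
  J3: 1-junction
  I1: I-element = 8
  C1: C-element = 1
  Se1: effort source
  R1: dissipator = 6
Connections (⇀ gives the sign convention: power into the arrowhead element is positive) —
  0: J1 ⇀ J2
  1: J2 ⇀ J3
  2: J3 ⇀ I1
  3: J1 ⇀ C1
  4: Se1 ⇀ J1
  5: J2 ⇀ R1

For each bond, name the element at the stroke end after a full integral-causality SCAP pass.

b0 |J2
b1 |J3
b2 |I1
b3 |J1
b4 |J1
b5 |J2

bond 4 →J1  (Se1: effort source, stroke at far end)
bond 2 →I1  (I1 outputs flow p/I1)
bond 1 →J3  (common-f at J3 fixed by 2)
bond 0 →J2  (J2 flow already set via bond 1)
bond 5 →J2  (J2: bond 1 brought flow, rest push out)
bond 3 →J1  (common-f at J1 fixed by 0)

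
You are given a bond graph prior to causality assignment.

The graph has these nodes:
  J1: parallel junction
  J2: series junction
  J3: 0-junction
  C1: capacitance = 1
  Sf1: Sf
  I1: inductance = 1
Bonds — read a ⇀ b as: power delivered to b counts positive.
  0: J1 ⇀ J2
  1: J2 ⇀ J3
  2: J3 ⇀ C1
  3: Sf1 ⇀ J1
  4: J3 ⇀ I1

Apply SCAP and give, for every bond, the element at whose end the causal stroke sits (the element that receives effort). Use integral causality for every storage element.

b3 |Sf1  (Sf1: flow source, stroke at near end)
b0 |J1  (closing 0-jn rule on J1)
b1 |J2  (common-f at J2 fixed by 0)
b2 |J3  (prefer integral on C1)
b4 |I1  (0-jn J3 has e-setter on 2)

β0 →J1
β1 →J2
β2 →J3
β3 →Sf1
β4 →I1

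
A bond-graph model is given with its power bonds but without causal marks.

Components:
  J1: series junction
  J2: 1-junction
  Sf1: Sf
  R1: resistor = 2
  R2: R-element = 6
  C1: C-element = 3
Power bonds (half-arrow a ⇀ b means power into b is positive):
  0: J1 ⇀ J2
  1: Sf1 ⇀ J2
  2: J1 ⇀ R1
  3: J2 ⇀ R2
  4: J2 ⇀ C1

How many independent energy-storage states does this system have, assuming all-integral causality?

1  (C1 all integral)

β1 stroke→Sf1  (Sf1 fixes flow; stroke at Sf1)
β0 stroke→J2  (J2: bond 1 brought flow, rest push out)
β3 stroke→J2  (common-f at J2 fixed by 1)
β4 stroke→J2  (J2: bond 1 brought flow, rest push out)
β2 stroke→J1  (J1 flow already set via bond 0)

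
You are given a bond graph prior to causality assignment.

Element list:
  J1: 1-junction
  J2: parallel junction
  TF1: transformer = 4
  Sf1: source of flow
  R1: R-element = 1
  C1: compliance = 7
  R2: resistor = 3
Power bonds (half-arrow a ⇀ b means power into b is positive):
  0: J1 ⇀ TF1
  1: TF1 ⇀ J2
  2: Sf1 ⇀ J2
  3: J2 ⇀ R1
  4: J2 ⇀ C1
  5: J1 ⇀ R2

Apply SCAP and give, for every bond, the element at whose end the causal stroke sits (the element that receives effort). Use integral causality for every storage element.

b0 stroke→J1
b1 stroke→TF1
b2 stroke→Sf1
b3 stroke→R1
b4 stroke→J2
b5 stroke→R2

bond 2 |Sf1  (Sf1: flow source, stroke at near end)
bond 4 |J2  (C1: C, integral causality)
bond 1 |TF1  (common-e at J2 fixed by 4)
bond 3 |R1  (0-jn J2 has e-setter on 4)
bond 0 |J1  (TF TF1: opposite of bond 1)
bond 5 |R2  (J1 needs exactly one f-in)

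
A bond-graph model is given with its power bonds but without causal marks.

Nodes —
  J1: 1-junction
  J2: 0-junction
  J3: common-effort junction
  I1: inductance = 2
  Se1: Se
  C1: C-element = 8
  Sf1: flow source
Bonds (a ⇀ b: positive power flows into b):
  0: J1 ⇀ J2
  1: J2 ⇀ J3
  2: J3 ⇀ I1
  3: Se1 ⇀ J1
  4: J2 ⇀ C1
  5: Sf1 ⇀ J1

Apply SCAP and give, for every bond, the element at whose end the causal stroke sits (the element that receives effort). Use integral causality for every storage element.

bond 0 stroke at J1
bond 1 stroke at J3
bond 2 stroke at I1
bond 3 stroke at J1
bond 4 stroke at J2
bond 5 stroke at Sf1

bond 3 →J1  (source Se1 imposes e)
bond 5 →Sf1  (Sf1 fixes flow; stroke at Sf1)
bond 0 →J1  (common-f at J1 fixed by 5)
bond 2 →I1  (I1: I, integral causality)
bond 1 →J3  (J3: last free bond brings effort in)
bond 4 →J2  (J2 needs exactly one e-in)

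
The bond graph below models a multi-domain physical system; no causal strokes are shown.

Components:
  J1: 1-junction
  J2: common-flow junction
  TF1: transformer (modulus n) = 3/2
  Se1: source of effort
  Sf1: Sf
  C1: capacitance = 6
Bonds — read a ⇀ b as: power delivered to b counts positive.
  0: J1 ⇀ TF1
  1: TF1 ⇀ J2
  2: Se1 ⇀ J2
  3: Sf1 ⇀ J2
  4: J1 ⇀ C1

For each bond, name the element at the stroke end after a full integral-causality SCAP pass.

#0 stroke→TF1
#1 stroke→J2
#2 stroke→J2
#3 stroke→Sf1
#4 stroke→J1

#2 stroke at J2  (Se1 fixes effort; stroke away)
#3 stroke at Sf1  (Sf1 (Sf) sets flow on bond)
#1 stroke at J2  (J2 flow already set via bond 3)
#0 stroke at TF1  (through TF1, causality passes straight; one stroke at TF1)
#4 stroke at J1  (J1 flow already set via bond 0)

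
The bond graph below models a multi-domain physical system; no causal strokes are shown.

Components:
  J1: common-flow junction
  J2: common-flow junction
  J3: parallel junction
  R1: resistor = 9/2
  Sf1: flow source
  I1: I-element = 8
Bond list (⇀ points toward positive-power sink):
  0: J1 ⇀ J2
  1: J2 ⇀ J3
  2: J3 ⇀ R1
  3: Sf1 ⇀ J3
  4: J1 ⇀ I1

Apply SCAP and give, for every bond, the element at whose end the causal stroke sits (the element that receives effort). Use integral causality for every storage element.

b3 →Sf1  (Sf1 fixes flow; stroke at Sf1)
b4 →I1  (I1 outputs flow p/I1)
b0 →J1  (common-f at J1 fixed by 4)
b1 →J2  (common-f at J2 fixed by 0)
b2 →J3  (J3: last free bond brings effort in)

#0 |J1
#1 |J2
#2 |J3
#3 |Sf1
#4 |I1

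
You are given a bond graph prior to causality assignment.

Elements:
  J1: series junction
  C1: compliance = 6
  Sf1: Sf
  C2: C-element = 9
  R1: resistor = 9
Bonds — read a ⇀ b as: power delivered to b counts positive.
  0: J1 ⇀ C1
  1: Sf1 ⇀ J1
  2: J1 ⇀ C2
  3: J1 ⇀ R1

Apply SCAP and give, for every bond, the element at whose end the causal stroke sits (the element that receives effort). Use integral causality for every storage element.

β1 stroke→Sf1  (Sf1 fixes flow; stroke at Sf1)
β0 stroke→J1  (1-jn J1 has f-setter on 1)
β2 stroke→J1  (J1 flow already set via bond 1)
β3 stroke→J1  (J1 flow already set via bond 1)

#0 stroke at J1
#1 stroke at Sf1
#2 stroke at J1
#3 stroke at J1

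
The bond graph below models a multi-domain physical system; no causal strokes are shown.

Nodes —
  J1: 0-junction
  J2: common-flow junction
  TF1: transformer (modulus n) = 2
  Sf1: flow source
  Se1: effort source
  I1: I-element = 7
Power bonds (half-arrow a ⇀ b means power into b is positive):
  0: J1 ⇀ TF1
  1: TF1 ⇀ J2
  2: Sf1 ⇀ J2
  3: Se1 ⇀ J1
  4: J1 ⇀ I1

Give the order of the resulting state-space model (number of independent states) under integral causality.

bond 2 stroke at Sf1  (source Sf1 imposes f)
bond 3 stroke at J1  (source Se1 imposes e)
bond 0 stroke at TF1  (common-e at J1 fixed by 3)
bond 4 stroke at I1  (common-e at J1 fixed by 3)
bond 1 stroke at J2  (J2: bond 2 brought flow, rest push out)

1  (I1 all integral)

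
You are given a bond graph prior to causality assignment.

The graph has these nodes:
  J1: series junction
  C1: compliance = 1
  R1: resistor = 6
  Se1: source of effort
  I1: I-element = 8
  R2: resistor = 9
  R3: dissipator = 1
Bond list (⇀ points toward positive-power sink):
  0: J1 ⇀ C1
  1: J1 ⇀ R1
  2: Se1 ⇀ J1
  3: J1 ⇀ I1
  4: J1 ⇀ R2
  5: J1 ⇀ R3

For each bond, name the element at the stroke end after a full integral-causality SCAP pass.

β0 stroke→J1
β1 stroke→J1
β2 stroke→J1
β3 stroke→I1
β4 stroke→J1
β5 stroke→J1

#2 →J1  (Se1: effort source, stroke at far end)
#0 →J1  (C1: C, integral causality)
#3 →I1  (prefer integral on I1)
#1 →J1  (1-jn J1 has f-setter on 3)
#4 →J1  (J1: bond 3 brought flow, rest push out)
#5 →J1  (common-f at J1 fixed by 3)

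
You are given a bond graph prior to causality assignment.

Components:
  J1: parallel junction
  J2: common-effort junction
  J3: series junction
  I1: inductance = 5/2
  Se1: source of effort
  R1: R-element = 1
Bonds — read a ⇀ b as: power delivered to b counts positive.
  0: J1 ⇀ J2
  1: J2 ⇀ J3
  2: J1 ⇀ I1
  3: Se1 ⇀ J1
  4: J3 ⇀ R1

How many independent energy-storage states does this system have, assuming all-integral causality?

1  (I1 all integral)

bond 3 stroke at J1  (Se1 (Se) sets effort on bond)
bond 0 stroke at J2  (J1 effort already set via bond 3)
bond 2 stroke at I1  (common-e at J1 fixed by 3)
bond 1 stroke at J3  (J2 effort already set via bond 0)
bond 4 stroke at R1  (J3: last free bond brings flow in)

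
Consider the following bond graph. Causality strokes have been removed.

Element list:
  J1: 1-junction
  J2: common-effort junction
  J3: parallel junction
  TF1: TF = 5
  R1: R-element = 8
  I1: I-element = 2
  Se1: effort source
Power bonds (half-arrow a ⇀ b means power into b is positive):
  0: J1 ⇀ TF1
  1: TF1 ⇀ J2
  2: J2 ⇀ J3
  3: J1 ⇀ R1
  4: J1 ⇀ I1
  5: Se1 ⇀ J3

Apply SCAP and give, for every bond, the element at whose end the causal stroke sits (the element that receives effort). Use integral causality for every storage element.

β0 |J1
β1 |TF1
β2 |J2
β3 |J1
β4 |I1
β5 |J3

#5 |J3  (Se1 fixes effort; stroke away)
#2 |J2  (J3 effort already set via bond 5)
#1 |TF1  (0-jn J2 has e-setter on 2)
#0 |J1  (TF1: transformer flips bond 1)
#4 |I1  (I1 outputs flow p/I1)
#3 |J1  (common-f at J1 fixed by 4)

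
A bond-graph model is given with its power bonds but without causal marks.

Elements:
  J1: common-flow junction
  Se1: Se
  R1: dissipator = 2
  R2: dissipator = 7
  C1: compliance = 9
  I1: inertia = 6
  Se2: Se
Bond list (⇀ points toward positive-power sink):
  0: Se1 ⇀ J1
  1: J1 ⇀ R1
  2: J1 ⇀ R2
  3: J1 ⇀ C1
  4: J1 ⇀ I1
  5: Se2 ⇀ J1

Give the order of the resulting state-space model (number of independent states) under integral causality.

bond 0 stroke→J1  (Se1 fixes effort; stroke away)
bond 5 stroke→J1  (Se2 fixes effort; stroke away)
bond 3 stroke→J1  (prefer integral on C1)
bond 4 stroke→I1  (I1: I, integral causality)
bond 1 stroke→J1  (1-jn J1 has f-setter on 4)
bond 2 stroke→J1  (common-f at J1 fixed by 4)

2  (C1, I1 all integral)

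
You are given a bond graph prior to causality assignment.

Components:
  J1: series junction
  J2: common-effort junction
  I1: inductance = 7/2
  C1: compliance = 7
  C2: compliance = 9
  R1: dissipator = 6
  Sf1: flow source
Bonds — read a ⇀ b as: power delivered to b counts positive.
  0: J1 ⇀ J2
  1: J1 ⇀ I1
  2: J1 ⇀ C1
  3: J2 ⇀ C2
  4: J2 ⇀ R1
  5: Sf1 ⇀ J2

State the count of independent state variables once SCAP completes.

3  (C1, C2, I1 all integral)

b5 stroke→Sf1  (source Sf1 imposes f)
b1 stroke→I1  (I1 outputs flow p/I1)
b0 stroke→J1  (common-f at J1 fixed by 1)
b2 stroke→J1  (common-f at J1 fixed by 1)
b3 stroke→J2  (C2 integral (e out))
b4 stroke→R1  (J2 effort already set via bond 3)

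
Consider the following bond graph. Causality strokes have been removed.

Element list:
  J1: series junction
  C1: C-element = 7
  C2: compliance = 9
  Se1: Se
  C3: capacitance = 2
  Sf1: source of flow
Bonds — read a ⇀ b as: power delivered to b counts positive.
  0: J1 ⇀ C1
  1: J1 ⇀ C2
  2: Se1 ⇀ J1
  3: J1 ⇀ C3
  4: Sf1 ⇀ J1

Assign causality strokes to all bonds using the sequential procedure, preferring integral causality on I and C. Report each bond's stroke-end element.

b0 stroke at J1
b1 stroke at J1
b2 stroke at J1
b3 stroke at J1
b4 stroke at Sf1

b2 stroke at J1  (Se1: effort source, stroke at far end)
b4 stroke at Sf1  (Sf1 (Sf) sets flow on bond)
b0 stroke at J1  (J1 flow already set via bond 4)
b1 stroke at J1  (1-jn J1 has f-setter on 4)
b3 stroke at J1  (J1: bond 4 brought flow, rest push out)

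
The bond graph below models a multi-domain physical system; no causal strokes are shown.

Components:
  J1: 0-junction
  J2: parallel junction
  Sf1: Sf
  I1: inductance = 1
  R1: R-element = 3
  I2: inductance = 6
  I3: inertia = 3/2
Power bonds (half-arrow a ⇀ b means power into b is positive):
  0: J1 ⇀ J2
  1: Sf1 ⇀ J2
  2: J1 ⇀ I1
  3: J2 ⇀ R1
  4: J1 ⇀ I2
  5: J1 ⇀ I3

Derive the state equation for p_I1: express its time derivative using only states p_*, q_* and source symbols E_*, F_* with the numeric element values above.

dp_I1/dt = 3*F_Sf1 - 3*p_I1 - p_I2/2 - 2*p_I3

β1 →Sf1  (Sf1: flow source, stroke at near end)
β2 →I1  (prefer integral on I1)
β4 →I2  (I2: I, integral causality)
β5 →I3  (I3 integral (f out))
β0 →J1  (only one effort-in slot at J1)
β3 →J2  (J2 needs exactly one e-in)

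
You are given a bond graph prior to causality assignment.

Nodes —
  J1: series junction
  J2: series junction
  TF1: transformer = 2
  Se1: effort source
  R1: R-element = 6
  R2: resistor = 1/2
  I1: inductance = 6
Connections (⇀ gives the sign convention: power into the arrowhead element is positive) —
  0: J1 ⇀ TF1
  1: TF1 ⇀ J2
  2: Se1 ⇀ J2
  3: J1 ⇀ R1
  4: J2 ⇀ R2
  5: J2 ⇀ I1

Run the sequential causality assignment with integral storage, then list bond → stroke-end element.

bond 0 →TF1
bond 1 →J2
bond 2 →J2
bond 3 →J1
bond 4 →J2
bond 5 →I1

#2 |J2  (Se1 (Se) sets effort on bond)
#5 |I1  (prefer integral on I1)
#1 |J2  (common-f at J2 fixed by 5)
#4 |J2  (common-f at J2 fixed by 5)
#0 |TF1  (TF1 one-in-one-out from 1)
#3 |J1  (J1 flow already set via bond 0)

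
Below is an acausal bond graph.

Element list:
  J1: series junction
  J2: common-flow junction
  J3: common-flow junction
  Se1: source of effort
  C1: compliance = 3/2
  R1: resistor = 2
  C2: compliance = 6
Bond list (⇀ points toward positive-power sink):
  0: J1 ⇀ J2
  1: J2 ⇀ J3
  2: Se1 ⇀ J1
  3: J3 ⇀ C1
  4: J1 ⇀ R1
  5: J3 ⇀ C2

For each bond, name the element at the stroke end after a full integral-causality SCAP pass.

b0 stroke→J1
b1 stroke→J2
b2 stroke→J1
b3 stroke→J3
b4 stroke→R1
b5 stroke→J3

β2 →J1  (Se1: effort source, stroke at far end)
β3 →J3  (C1 integral (e out))
β5 →J3  (C2 integral (e out))
β1 →J2  (closing 1-jn rule on J3)
β0 →J1  (J2 needs exactly one f-in)
β4 →R1  (J1 needs exactly one f-in)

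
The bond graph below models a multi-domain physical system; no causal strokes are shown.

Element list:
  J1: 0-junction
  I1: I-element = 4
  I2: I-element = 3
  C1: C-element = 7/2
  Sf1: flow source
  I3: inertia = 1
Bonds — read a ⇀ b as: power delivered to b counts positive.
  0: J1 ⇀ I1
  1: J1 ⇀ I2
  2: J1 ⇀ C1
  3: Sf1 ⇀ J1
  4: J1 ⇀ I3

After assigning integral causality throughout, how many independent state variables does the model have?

4  (C1, I1, I2, I3 all integral)

#3 stroke at Sf1  (Sf1 fixes flow; stroke at Sf1)
#0 stroke at I1  (I1 outputs flow p/I1)
#1 stroke at I2  (prefer integral on I2)
#2 stroke at J1  (C1 integral (e out))
#4 stroke at I3  (J1: bond 2 brought effort, rest push out)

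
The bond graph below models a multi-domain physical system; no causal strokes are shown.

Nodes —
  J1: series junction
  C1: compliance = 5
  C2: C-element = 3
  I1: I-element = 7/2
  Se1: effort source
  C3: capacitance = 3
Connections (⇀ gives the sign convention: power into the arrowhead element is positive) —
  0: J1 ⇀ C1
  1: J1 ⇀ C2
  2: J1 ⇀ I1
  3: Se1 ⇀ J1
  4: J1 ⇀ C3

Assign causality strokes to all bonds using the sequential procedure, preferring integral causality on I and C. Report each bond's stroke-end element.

#3 stroke→J1  (source Se1 imposes e)
#0 stroke→J1  (prefer integral on C1)
#1 stroke→J1  (C2 outputs effort q/C2)
#2 stroke→I1  (I1: I, integral causality)
#4 stroke→J1  (1-jn J1 has f-setter on 2)

b0 stroke at J1
b1 stroke at J1
b2 stroke at I1
b3 stroke at J1
b4 stroke at J1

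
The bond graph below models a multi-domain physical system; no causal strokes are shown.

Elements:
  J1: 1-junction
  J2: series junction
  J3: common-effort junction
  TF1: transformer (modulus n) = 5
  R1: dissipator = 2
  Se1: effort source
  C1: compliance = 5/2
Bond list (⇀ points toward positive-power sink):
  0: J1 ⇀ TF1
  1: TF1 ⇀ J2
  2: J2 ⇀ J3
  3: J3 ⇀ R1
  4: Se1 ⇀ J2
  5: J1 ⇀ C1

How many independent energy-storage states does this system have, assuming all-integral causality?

b4 stroke at J2  (Se1 fixes effort; stroke away)
b5 stroke at J1  (C1 outputs effort q/C1)
b0 stroke at TF1  (J1 needs exactly one f-in)
b1 stroke at J2  (TF TF1: opposite of bond 0)
b2 stroke at J3  (J2 needs exactly one f-in)
b3 stroke at R1  (0-jn J3 has e-setter on 2)

1  (C1 all integral)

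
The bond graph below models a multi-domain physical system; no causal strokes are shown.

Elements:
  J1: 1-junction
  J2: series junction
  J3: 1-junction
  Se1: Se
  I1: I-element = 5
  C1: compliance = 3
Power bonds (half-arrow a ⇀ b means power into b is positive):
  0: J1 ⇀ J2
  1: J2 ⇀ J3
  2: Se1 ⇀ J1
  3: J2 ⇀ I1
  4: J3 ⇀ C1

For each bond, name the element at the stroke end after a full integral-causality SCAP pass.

#2 stroke at J1  (Se1 fixes effort; stroke away)
#0 stroke at J2  (J1: last free bond brings flow in)
#3 stroke at I1  (I1: I, integral causality)
#1 stroke at J2  (J2 flow already set via bond 3)
#4 stroke at J3  (J3 flow already set via bond 1)

β0 stroke→J2
β1 stroke→J2
β2 stroke→J1
β3 stroke→I1
β4 stroke→J3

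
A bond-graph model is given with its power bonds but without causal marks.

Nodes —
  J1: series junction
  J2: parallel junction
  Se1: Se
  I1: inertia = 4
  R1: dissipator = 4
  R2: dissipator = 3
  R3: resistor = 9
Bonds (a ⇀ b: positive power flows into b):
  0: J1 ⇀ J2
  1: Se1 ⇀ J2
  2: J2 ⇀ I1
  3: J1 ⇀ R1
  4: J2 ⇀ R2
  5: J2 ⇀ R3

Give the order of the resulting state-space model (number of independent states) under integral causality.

bond 1 stroke at J2  (Se1 fixes effort; stroke away)
bond 0 stroke at J1  (0-jn J2 has e-setter on 1)
bond 2 stroke at I1  (0-jn J2 has e-setter on 1)
bond 4 stroke at R2  (J2 effort already set via bond 1)
bond 5 stroke at R3  (0-jn J2 has e-setter on 1)
bond 3 stroke at R1  (closing 1-jn rule on J1)

1  (I1 all integral)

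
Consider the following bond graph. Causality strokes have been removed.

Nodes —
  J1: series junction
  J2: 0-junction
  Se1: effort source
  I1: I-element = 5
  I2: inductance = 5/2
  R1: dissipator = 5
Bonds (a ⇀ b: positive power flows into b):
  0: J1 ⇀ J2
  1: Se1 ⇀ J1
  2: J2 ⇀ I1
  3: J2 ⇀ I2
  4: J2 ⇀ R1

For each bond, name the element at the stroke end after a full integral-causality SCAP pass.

β1 |J1  (Se1 (Se) sets effort on bond)
β0 |J2  (J1 needs exactly one f-in)
β2 |I1  (0-jn J2 has e-setter on 0)
β3 |I2  (0-jn J2 has e-setter on 0)
β4 |R1  (common-e at J2 fixed by 0)

b0 →J2
b1 →J1
b2 →I1
b3 →I2
b4 →R1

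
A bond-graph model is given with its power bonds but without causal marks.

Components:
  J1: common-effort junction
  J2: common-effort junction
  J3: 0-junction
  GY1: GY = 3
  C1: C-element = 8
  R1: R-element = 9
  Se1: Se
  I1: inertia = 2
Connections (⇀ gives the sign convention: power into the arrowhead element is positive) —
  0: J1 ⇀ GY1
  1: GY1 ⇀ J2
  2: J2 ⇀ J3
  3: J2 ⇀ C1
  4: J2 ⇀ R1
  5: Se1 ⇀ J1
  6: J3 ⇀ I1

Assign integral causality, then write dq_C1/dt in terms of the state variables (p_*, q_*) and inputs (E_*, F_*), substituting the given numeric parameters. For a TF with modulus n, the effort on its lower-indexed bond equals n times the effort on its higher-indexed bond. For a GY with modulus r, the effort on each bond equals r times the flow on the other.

dq_C1/dt = E_Se1/3 - p_I1/2 - q_C1/72

bond 5 →J1  (Se1 fixes effort; stroke away)
bond 0 →GY1  (J1 effort already set via bond 5)
bond 1 →GY1  (through GY1, causality inverts; strokes same side of GY1)
bond 3 →J2  (prefer integral on C1)
bond 2 →J3  (J2 effort already set via bond 3)
bond 4 →R1  (common-e at J2 fixed by 3)
bond 6 →I1  (0-jn J3 has e-setter on 2)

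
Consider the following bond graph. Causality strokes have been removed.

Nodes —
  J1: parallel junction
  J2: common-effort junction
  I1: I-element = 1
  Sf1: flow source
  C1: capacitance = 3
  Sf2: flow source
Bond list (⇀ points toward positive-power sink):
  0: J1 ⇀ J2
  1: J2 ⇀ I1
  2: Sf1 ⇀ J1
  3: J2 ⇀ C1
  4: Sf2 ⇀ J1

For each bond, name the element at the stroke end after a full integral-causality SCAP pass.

#2 stroke→Sf1  (Sf1 fixes flow; stroke at Sf1)
#4 stroke→Sf2  (source Sf2 imposes f)
#0 stroke→J1  (J1: last free bond brings effort in)
#1 stroke→I1  (I1 outputs flow p/I1)
#3 stroke→J2  (closing 0-jn rule on J2)

b0 →J1
b1 →I1
b2 →Sf1
b3 →J2
b4 →Sf2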